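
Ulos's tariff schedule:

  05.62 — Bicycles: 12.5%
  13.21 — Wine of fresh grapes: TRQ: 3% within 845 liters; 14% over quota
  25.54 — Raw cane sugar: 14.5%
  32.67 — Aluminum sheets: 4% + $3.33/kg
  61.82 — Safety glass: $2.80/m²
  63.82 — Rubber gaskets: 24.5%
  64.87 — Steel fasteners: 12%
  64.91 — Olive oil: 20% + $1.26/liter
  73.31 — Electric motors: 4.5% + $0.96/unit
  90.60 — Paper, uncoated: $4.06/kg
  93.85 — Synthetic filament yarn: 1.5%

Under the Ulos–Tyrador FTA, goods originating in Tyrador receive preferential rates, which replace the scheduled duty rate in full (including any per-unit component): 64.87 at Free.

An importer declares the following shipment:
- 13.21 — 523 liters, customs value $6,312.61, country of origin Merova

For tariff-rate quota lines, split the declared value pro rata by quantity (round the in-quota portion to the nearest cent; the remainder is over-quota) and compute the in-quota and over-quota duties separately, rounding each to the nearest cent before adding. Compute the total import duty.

Line 1 (13.21, Merova, 523 liters, $6,312.61):
Code 13.21 is under a tariff-rate quota (threshold 845 liters). Quantity 523 liters is within the quota, so the in-quota rate 3% applies to the full value.
Duty = $6,312.61 × 3% = $189.38.

$189.38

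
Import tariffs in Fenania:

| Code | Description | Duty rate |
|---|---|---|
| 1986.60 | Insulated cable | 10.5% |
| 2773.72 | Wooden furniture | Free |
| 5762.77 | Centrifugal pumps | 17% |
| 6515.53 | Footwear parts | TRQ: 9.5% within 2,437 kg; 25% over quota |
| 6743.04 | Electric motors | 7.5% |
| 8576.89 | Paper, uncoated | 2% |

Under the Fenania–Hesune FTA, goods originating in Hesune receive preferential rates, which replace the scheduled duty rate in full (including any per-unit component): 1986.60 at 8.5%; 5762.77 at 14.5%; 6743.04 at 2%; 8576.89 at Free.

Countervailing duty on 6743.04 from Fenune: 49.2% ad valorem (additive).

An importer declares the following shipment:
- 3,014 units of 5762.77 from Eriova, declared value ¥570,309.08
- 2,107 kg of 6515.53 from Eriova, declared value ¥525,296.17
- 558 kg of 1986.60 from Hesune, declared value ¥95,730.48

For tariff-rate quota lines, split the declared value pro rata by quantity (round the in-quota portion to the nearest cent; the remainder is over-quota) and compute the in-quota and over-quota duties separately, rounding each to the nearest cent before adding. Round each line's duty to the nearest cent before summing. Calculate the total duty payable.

¥154,992.77

Line 1 (5762.77, Eriova, 3,014 units, ¥570,309.08):
Base rate for 5762.77 is 17%.
5762.77 has an FTA preferential rate, but origin Eriova is not Hesune; base rate stands.
Duty = ¥570,309.08 × 17% = ¥96,952.54.
Line 2 (6515.53, Eriova, 2,107 kg, ¥525,296.17):
Code 6515.53 is under a tariff-rate quota (threshold 2,437 kg). Quantity 2,107 kg is within the quota, so the in-quota rate 9.5% applies to the full value.
Duty = ¥525,296.17 × 9.5% = ¥49,903.14.
Line 3 (1986.60, Hesune, 558 kg, ¥95,730.48):
Base rate for 1986.60 is 10.5%.
Origin Hesune qualifies under the Fenania–Hesune agreement and 1986.60 is covered: preferential rate 8.5% applies instead.
Duty = ¥95,730.48 × 8.5% = ¥8,137.09.
Total = ¥96,952.54 + ¥49,903.14 + ¥8,137.09 = ¥154,992.77.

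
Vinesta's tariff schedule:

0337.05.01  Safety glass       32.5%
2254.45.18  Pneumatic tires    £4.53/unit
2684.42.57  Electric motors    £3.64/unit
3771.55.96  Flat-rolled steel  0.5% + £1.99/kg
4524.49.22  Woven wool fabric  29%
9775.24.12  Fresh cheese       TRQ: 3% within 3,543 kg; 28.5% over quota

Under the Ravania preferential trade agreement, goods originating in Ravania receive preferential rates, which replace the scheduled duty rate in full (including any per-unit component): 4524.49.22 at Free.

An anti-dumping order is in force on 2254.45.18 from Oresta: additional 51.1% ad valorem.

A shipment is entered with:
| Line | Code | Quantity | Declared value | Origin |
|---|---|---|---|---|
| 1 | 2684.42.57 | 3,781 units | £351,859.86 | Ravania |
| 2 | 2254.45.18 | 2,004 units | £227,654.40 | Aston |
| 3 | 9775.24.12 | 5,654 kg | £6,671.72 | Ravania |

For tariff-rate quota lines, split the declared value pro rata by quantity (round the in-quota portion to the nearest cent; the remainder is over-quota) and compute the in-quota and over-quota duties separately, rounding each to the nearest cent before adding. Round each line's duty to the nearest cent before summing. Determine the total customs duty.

Line 1 (2684.42.57, Ravania, 3,781 units, £351,859.86):
Base rate for 2684.42.57 is £3.64/unit.
Origin Ravania is the FTA partner but 2684.42.57 is not on the preference list; base rate stands.
Duty = 3,781 × £3.64 = £13,762.84.
Line 2 (2254.45.18, Aston, 2,004 units, £227,654.40):
Base rate for 2254.45.18 is £4.53/unit.
The additional-duty order on 2254.45.18 targets Oresta, not Aston; it does not apply.
Duty = 2,004 × £4.53 = £9,078.12.
Line 3 (9775.24.12, Ravania, 5,654 kg, £6,671.72):
Code 9775.24.12 is under a tariff-rate quota (threshold 3,543 kg). In-quota: 3,543 kg at 3%; over-quota: 2,111 kg at 28.5%.
Pro-rata value split: in-quota = £6,671.72 × 3,543/5,654 = £4,180.74; over-quota = £6,671.72 − £4,180.74 = £2,490.98.
In-quota duty = £4,180.74 × 3% = £125.42. Over-quota duty = £2,490.98 × 28.5% = £709.93.
Line duty = £125.42 + £709.93 = £835.35.
Total = £13,762.84 + £9,078.12 + £835.35 = £23,676.31.

£23,676.31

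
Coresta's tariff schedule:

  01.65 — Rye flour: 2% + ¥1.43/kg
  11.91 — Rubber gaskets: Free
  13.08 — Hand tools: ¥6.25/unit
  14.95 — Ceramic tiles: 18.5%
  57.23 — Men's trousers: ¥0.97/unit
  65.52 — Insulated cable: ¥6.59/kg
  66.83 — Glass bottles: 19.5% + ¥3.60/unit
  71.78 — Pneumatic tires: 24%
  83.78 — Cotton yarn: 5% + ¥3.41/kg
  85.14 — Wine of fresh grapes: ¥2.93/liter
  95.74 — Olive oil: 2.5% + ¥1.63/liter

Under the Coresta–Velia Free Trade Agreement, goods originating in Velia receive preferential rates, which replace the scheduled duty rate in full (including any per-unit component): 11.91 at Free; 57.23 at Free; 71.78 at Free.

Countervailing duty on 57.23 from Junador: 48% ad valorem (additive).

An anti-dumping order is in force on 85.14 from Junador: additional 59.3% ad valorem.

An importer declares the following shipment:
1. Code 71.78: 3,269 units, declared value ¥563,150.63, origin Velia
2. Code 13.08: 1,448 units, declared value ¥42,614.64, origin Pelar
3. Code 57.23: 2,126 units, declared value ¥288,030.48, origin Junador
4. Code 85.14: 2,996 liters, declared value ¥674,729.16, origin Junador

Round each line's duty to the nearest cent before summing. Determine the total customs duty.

¥558,259.52

Line 1 (71.78, Velia, 3,269 units, ¥563,150.63):
Base rate for 71.78 is 24%.
Origin Velia qualifies under the Coresta–Velia agreement and 71.78 is covered: preferential rate Free applies instead.
Duty = ¥563,150.63 × 0% = ¥0.00.
Line 2 (13.08, Pelar, 1,448 units, ¥42,614.64):
Base rate for 13.08 is ¥6.25/unit.
Duty = 1,448 × ¥6.25 = ¥9,050.00.
Line 3 (57.23, Junador, 2,126 units, ¥288,030.48):
Base rate for 57.23 is ¥0.97/unit.
57.23 has an FTA preferential rate, but origin Junador is not Velia; base rate stands.
Additional duty on 57.23 from Junador: +48% ad valorem. Applied ad valorem rate = 48%.
Duty = ¥288,030.48 × 48% + 2,126 × ¥0.97 = ¥140,316.85.
Line 4 (85.14, Junador, 2,996 liters, ¥674,729.16):
Base rate for 85.14 is ¥2.93/liter.
Additional duty on 85.14 from Junador: +59.3% ad valorem. Applied ad valorem rate = 59.3%.
Duty = ¥674,729.16 × 59.3% + 2,996 × ¥2.93 = ¥408,892.67.
Total = ¥0.00 + ¥9,050.00 + ¥140,316.85 + ¥408,892.67 = ¥558,259.52.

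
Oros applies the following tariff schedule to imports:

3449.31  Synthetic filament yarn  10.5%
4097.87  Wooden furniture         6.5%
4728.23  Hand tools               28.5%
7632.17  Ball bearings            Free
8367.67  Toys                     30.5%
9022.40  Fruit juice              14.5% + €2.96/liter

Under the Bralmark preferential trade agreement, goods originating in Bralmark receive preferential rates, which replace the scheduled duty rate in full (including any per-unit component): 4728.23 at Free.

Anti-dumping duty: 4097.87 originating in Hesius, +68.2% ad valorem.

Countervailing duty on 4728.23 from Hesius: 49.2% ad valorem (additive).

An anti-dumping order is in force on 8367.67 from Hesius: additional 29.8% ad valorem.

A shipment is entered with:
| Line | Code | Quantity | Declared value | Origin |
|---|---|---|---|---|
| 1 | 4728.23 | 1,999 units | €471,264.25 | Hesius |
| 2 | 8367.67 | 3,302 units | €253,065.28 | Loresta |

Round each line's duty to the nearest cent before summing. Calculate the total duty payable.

€443,357.23

Line 1 (4728.23, Hesius, 1,999 units, €471,264.25):
Base rate for 4728.23 is 28.5%.
4728.23 has an FTA preferential rate, but origin Hesius is not Bralmark; base rate stands.
Additional duty on 4728.23 from Hesius: +49.2%. Applied ad valorem rate: 28.5% + 49.2% = 77.7%.
Duty = €471,264.25 × 77.7% = €366,172.32.
Line 2 (8367.67, Loresta, 3,302 units, €253,065.28):
Base rate for 8367.67 is 30.5%.
The additional-duty order on 8367.67 targets Hesius, not Loresta; it does not apply.
Duty = €253,065.28 × 30.5% = €77,184.91.
Total = €366,172.32 + €77,184.91 = €443,357.23.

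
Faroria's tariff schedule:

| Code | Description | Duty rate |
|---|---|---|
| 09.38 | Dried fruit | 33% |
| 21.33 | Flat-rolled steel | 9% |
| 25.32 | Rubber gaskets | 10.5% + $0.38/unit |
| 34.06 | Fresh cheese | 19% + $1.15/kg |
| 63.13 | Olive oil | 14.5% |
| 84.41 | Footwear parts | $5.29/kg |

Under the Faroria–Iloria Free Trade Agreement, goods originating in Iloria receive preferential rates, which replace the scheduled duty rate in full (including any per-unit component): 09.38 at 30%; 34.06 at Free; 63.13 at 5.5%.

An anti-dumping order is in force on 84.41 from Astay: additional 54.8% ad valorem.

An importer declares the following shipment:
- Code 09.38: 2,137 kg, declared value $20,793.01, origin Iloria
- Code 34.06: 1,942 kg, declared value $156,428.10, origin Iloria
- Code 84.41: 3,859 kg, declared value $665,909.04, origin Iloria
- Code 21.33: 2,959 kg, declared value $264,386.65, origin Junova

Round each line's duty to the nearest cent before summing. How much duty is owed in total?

$50,446.81

Line 1 (09.38, Iloria, 2,137 kg, $20,793.01):
Base rate for 09.38 is 33%.
Origin Iloria qualifies under the Faroria–Iloria agreement and 09.38 is covered: preferential rate 30% applies instead.
Duty = $20,793.01 × 30% = $6,237.90.
Line 2 (34.06, Iloria, 1,942 kg, $156,428.10):
Base rate for 34.06 is 19% + $1.15/kg.
Origin Iloria qualifies under the Faroria–Iloria agreement and 34.06 is covered: preferential rate Free applies instead.
Duty = $156,428.10 × 0% = $0.00.
Line 3 (84.41, Iloria, 3,859 kg, $665,909.04):
Base rate for 84.41 is $5.29/kg.
Origin Iloria is the FTA partner but 84.41 is not on the preference list; base rate stands.
The additional-duty order on 84.41 targets Astay, not Iloria; it does not apply.
Duty = 3,859 × $5.29 = $20,414.11.
Line 4 (21.33, Junova, 2,959 kg, $264,386.65):
Base rate for 21.33 is 9%.
Duty = $264,386.65 × 9% = $23,794.80.
Total = $6,237.90 + $0.00 + $20,414.11 + $23,794.80 = $50,446.81.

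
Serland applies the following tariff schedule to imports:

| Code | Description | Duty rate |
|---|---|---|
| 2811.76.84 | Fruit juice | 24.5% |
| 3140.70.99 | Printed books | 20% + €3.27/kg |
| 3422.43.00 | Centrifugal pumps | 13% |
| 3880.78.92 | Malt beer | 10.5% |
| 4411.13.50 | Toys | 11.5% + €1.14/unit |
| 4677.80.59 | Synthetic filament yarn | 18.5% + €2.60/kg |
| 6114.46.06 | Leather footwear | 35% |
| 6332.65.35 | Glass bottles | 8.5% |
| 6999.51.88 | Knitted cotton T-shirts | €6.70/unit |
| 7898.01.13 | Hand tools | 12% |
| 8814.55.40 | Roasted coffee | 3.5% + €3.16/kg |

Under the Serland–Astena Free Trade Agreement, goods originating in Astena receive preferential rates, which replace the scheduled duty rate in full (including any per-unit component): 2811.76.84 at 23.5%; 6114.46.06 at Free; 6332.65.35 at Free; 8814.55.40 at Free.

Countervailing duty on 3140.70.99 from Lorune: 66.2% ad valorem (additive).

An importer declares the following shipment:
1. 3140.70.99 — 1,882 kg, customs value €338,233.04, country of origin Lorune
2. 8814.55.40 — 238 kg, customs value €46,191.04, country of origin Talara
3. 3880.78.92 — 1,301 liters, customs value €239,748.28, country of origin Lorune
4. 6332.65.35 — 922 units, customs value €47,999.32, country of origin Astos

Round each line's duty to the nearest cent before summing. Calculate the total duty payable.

€329,333.30

Line 1 (3140.70.99, Lorune, 1,882 kg, €338,233.04):
Base rate for 3140.70.99 is 20% + €3.27/kg.
Additional duty on 3140.70.99 from Lorune: +66.2%. Applied ad valorem rate: 20% + 66.2% = 86.2%.
Duty = €338,233.04 × 86.2% + 1,882 × €3.27 = €297,711.02.
Line 2 (8814.55.40, Talara, 238 kg, €46,191.04):
Base rate for 8814.55.40 is 3.5% + €3.16/kg.
8814.55.40 has an FTA preferential rate, but origin Talara is not Astena; base rate stands.
Duty = €46,191.04 × 3.5% + 238 × €3.16 = €2,368.77.
Line 3 (3880.78.92, Lorune, 1,301 liters, €239,748.28):
Base rate for 3880.78.92 is 10.5%.
Duty = €239,748.28 × 10.5% = €25,173.57.
Line 4 (6332.65.35, Astos, 922 units, €47,999.32):
Base rate for 6332.65.35 is 8.5%.
6332.65.35 has an FTA preferential rate, but origin Astos is not Astena; base rate stands.
Duty = €47,999.32 × 8.5% = €4,079.94.
Total = €297,711.02 + €2,368.77 + €25,173.57 + €4,079.94 = €329,333.30.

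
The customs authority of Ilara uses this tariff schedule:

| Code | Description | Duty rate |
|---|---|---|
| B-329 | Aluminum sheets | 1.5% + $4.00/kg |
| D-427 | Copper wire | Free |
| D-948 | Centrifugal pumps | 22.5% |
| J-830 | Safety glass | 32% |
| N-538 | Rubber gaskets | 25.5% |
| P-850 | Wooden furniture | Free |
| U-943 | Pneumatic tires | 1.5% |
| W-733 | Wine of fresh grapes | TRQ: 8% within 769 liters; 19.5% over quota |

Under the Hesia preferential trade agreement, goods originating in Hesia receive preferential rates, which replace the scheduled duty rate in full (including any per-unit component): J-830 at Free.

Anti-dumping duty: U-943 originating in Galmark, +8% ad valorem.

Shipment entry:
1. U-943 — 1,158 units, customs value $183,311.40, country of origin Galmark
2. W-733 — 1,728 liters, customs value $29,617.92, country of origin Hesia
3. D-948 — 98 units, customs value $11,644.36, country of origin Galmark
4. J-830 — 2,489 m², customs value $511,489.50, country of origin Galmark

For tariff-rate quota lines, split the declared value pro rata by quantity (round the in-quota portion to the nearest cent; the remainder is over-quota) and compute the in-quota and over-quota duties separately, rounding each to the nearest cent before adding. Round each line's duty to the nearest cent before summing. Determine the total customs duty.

$187,970.92

Line 1 (U-943, Galmark, 1,158 units, $183,311.40):
Base rate for U-943 is 1.5%.
Additional duty on U-943 from Galmark: +8%. Applied ad valorem rate: 1.5% + 8% = 9.5%.
Duty = $183,311.40 × 9.5% = $17,414.58.
Line 2 (W-733, Hesia, 1,728 liters, $29,617.92):
Code W-733 is under a tariff-rate quota (threshold 769 liters). In-quota: 769 liters at 8%; over-quota: 959 liters at 19.5%.
Pro-rata value split: in-quota = $29,617.92 × 769/1,728 = $13,180.66; over-quota = $29,617.92 − $13,180.66 = $16,437.26.
In-quota duty = $13,180.66 × 8% = $1,054.45. Over-quota duty = $16,437.26 × 19.5% = $3,205.27.
Line duty = $1,054.45 + $3,205.27 = $4,259.72.
Line 3 (D-948, Galmark, 98 units, $11,644.36):
Base rate for D-948 is 22.5%.
Duty = $11,644.36 × 22.5% = $2,619.98.
Line 4 (J-830, Galmark, 2,489 m², $511,489.50):
Base rate for J-830 is 32%.
J-830 has an FTA preferential rate, but origin Galmark is not Hesia; base rate stands.
Duty = $511,489.50 × 32% = $163,676.64.
Total = $17,414.58 + $4,259.72 + $2,619.98 + $163,676.64 = $187,970.92.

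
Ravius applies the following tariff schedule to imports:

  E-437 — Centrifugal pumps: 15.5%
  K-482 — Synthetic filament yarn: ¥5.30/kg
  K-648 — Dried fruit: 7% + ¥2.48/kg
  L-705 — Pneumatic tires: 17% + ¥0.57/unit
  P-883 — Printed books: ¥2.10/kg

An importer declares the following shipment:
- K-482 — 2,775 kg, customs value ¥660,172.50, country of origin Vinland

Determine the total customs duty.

¥14,707.50

Line 1 (K-482, Vinland, 2,775 kg, ¥660,172.50):
Base rate for K-482 is ¥5.30/kg.
Duty = 2,775 × ¥5.30 = ¥14,707.50.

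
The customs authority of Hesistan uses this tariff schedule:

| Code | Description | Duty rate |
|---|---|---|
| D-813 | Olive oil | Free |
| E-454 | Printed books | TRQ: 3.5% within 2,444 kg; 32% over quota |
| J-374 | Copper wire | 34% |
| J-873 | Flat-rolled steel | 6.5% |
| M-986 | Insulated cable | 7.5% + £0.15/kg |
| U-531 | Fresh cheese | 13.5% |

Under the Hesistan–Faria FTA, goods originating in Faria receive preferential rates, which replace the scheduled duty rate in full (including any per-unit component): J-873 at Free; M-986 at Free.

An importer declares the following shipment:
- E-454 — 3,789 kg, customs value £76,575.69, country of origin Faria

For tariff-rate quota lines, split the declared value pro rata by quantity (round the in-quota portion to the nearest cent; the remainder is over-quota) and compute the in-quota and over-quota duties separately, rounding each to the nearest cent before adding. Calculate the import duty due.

£10,427.14

Line 1 (E-454, Faria, 3,789 kg, £76,575.69):
Code E-454 is under a tariff-rate quota (threshold 2,444 kg). In-quota: 2,444 kg at 3.5%; over-quota: 1,345 kg at 32%.
Pro-rata value split: in-quota = £76,575.69 × 2,444/3,789 = £49,393.24; over-quota = £76,575.69 − £49,393.24 = £27,182.45.
In-quota duty = £49,393.24 × 3.5% = £1,728.76. Over-quota duty = £27,182.45 × 32% = £8,698.38.
Line duty = £1,728.76 + £8,698.38 = £10,427.14.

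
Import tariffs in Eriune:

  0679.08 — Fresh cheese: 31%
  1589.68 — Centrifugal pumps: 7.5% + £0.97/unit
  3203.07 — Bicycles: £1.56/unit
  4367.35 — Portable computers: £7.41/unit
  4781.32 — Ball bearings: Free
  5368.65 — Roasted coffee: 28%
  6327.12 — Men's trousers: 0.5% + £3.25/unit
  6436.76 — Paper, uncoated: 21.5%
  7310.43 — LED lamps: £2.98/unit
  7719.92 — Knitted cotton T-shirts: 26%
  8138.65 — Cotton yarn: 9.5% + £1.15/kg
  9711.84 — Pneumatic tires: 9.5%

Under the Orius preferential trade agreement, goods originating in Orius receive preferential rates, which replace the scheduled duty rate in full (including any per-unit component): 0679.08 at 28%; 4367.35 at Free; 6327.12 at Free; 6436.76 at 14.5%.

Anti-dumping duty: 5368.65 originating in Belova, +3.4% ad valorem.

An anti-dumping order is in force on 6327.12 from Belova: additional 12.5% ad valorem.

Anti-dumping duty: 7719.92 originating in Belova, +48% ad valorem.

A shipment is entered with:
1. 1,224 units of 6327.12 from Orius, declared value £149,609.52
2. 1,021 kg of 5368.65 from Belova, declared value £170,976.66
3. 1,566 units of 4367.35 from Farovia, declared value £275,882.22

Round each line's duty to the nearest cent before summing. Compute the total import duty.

Line 1 (6327.12, Orius, 1,224 units, £149,609.52):
Base rate for 6327.12 is 0.5% + £3.25/unit.
Origin Orius qualifies under the Eriune–Orius agreement and 6327.12 is covered: preferential rate Free applies instead.
The additional-duty order on 6327.12 targets Belova, not Orius; it does not apply.
Duty = £149,609.52 × 0% = £0.00.
Line 2 (5368.65, Belova, 1,021 kg, £170,976.66):
Base rate for 5368.65 is 28%.
Additional duty on 5368.65 from Belova: +3.4%. Applied ad valorem rate: 28% + 3.4% = 31.4%.
Duty = £170,976.66 × 31.4% = £53,686.67.
Line 3 (4367.35, Farovia, 1,566 units, £275,882.22):
Base rate for 4367.35 is £7.41/unit.
4367.35 has an FTA preferential rate, but origin Farovia is not Orius; base rate stands.
Duty = 1,566 × £7.41 = £11,604.06.
Total = £0.00 + £53,686.67 + £11,604.06 = £65,290.73.

£65,290.73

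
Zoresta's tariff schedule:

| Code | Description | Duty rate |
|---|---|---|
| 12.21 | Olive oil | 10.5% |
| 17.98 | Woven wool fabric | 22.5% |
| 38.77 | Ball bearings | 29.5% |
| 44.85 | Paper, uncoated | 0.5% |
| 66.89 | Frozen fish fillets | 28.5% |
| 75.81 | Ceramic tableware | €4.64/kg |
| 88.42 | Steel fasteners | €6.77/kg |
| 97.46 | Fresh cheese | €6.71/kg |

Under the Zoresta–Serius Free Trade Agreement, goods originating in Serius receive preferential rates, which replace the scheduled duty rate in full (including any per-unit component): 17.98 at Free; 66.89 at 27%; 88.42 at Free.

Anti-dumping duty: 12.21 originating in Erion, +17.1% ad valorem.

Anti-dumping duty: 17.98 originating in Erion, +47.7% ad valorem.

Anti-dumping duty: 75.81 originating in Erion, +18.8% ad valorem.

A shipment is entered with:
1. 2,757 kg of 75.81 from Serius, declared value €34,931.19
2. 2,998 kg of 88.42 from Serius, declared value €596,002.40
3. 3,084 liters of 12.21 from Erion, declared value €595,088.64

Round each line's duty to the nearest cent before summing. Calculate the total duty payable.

€177,036.94

Line 1 (75.81, Serius, 2,757 kg, €34,931.19):
Base rate for 75.81 is €4.64/kg.
Origin Serius is the FTA partner but 75.81 is not on the preference list; base rate stands.
The additional-duty order on 75.81 targets Erion, not Serius; it does not apply.
Duty = 2,757 × €4.64 = €12,792.48.
Line 2 (88.42, Serius, 2,998 kg, €596,002.40):
Base rate for 88.42 is €6.77/kg.
Origin Serius qualifies under the Zoresta–Serius agreement and 88.42 is covered: preferential rate Free applies instead.
Duty = €596,002.40 × 0% = €0.00.
Line 3 (12.21, Erion, 3,084 liters, €595,088.64):
Base rate for 12.21 is 10.5%.
Additional duty on 12.21 from Erion: +17.1%. Applied ad valorem rate: 10.5% + 17.1% = 27.6%.
Duty = €595,088.64 × 27.6% = €164,244.46.
Total = €12,792.48 + €0.00 + €164,244.46 = €177,036.94.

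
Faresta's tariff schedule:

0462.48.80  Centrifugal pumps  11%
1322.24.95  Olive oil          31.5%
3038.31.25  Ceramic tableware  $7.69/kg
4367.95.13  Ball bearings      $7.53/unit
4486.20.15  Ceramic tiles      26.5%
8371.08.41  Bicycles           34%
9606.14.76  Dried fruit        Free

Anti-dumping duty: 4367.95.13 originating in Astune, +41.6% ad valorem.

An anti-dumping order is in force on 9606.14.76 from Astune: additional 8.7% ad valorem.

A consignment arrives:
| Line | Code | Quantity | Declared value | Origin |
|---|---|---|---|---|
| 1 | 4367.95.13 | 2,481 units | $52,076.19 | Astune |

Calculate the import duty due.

Line 1 (4367.95.13, Astune, 2,481 units, $52,076.19):
Base rate for 4367.95.13 is $7.53/unit.
Additional duty on 4367.95.13 from Astune: +41.6% ad valorem. Applied ad valorem rate = 41.6%.
Duty = $52,076.19 × 41.6% + 2,481 × $7.53 = $40,345.63.

$40,345.63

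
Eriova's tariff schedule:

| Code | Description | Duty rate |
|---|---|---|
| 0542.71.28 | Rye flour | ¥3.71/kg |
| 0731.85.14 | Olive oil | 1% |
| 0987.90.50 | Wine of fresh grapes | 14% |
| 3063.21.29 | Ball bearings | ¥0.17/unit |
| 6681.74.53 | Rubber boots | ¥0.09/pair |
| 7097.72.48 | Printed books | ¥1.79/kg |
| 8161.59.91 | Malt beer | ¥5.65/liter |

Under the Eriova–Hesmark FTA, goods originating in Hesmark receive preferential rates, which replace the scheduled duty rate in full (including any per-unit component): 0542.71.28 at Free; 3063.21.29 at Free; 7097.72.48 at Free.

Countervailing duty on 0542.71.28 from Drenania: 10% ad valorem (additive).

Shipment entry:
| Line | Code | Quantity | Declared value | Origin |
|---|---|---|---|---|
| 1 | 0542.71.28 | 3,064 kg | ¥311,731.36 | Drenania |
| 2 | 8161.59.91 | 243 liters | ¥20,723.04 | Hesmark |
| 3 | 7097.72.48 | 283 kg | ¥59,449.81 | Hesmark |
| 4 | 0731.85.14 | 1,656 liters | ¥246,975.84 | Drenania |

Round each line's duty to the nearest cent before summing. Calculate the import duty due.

¥46,383.29

Line 1 (0542.71.28, Drenania, 3,064 kg, ¥311,731.36):
Base rate for 0542.71.28 is ¥3.71/kg.
0542.71.28 has an FTA preferential rate, but origin Drenania is not Hesmark; base rate stands.
Additional duty on 0542.71.28 from Drenania: +10% ad valorem. Applied ad valorem rate = 10%.
Duty = ¥311,731.36 × 10% + 3,064 × ¥3.71 = ¥42,540.58.
Line 2 (8161.59.91, Hesmark, 243 liters, ¥20,723.04):
Base rate for 8161.59.91 is ¥5.65/liter.
Origin Hesmark is the FTA partner but 8161.59.91 is not on the preference list; base rate stands.
Duty = 243 × ¥5.65 = ¥1,372.95.
Line 3 (7097.72.48, Hesmark, 283 kg, ¥59,449.81):
Base rate for 7097.72.48 is ¥1.79/kg.
Origin Hesmark qualifies under the Eriova–Hesmark agreement and 7097.72.48 is covered: preferential rate Free applies instead.
Duty = ¥59,449.81 × 0% = ¥0.00.
Line 4 (0731.85.14, Drenania, 1,656 liters, ¥246,975.84):
Base rate for 0731.85.14 is 1%.
Duty = ¥246,975.84 × 1% = ¥2,469.76.
Total = ¥42,540.58 + ¥1,372.95 + ¥0.00 + ¥2,469.76 = ¥46,383.29.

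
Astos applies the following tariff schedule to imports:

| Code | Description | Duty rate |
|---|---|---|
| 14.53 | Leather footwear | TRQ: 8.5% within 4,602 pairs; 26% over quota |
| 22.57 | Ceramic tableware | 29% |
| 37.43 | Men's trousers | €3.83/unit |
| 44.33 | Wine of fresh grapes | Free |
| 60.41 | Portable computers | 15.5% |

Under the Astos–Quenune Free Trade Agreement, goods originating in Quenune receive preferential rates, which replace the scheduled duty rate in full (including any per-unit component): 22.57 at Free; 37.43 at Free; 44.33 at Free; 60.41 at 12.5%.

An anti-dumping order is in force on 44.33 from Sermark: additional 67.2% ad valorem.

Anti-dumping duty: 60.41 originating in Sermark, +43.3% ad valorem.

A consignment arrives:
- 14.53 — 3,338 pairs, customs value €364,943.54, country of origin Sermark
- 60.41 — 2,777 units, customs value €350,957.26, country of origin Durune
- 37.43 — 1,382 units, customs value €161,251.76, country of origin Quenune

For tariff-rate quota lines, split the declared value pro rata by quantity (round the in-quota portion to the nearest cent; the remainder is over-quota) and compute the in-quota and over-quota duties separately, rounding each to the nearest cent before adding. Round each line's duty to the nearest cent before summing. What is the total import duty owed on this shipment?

€85,418.58

Line 1 (14.53, Sermark, 3,338 pairs, €364,943.54):
Code 14.53 is under a tariff-rate quota (threshold 4,602 pairs). Quantity 3,338 pairs is within the quota, so the in-quota rate 8.5% applies to the full value.
Duty = €364,943.54 × 8.5% = €31,020.20.
Line 2 (60.41, Durune, 2,777 units, €350,957.26):
Base rate for 60.41 is 15.5%.
60.41 has an FTA preferential rate, but origin Durune is not Quenune; base rate stands.
The additional-duty order on 60.41 targets Sermark, not Durune; it does not apply.
Duty = €350,957.26 × 15.5% = €54,398.38.
Line 3 (37.43, Quenune, 1,382 units, €161,251.76):
Base rate for 37.43 is €3.83/unit.
Origin Quenune qualifies under the Astos–Quenune agreement and 37.43 is covered: preferential rate Free applies instead.
Duty = €161,251.76 × 0% = €0.00.
Total = €31,020.20 + €54,398.38 + €0.00 = €85,418.58.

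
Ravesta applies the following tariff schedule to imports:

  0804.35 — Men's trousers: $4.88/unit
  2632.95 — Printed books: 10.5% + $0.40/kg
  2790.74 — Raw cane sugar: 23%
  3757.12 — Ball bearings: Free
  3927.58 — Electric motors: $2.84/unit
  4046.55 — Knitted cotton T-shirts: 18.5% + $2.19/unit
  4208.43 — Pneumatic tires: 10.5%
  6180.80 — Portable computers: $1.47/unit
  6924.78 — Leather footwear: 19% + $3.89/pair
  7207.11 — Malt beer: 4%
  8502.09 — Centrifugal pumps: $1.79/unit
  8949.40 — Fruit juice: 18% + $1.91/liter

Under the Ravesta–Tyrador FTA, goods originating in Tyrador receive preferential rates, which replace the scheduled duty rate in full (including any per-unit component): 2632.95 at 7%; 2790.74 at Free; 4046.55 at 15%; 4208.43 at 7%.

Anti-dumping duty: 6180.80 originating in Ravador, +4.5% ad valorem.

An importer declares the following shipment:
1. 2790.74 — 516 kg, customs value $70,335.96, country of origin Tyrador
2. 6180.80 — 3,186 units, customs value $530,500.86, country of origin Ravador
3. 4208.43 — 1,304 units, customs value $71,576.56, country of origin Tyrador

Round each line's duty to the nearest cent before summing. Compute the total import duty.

$33,566.32

Line 1 (2790.74, Tyrador, 516 kg, $70,335.96):
Base rate for 2790.74 is 23%.
Origin Tyrador qualifies under the Ravesta–Tyrador agreement and 2790.74 is covered: preferential rate Free applies instead.
Duty = $70,335.96 × 0% = $0.00.
Line 2 (6180.80, Ravador, 3,186 units, $530,500.86):
Base rate for 6180.80 is $1.47/unit.
Additional duty on 6180.80 from Ravador: +4.5% ad valorem. Applied ad valorem rate = 4.5%.
Duty = $530,500.86 × 4.5% + 3,186 × $1.47 = $28,555.96.
Line 3 (4208.43, Tyrador, 1,304 units, $71,576.56):
Base rate for 4208.43 is 10.5%.
Origin Tyrador qualifies under the Ravesta–Tyrador agreement and 4208.43 is covered: preferential rate 7% applies instead.
Duty = $71,576.56 × 7% = $5,010.36.
Total = $0.00 + $28,555.96 + $5,010.36 = $33,566.32.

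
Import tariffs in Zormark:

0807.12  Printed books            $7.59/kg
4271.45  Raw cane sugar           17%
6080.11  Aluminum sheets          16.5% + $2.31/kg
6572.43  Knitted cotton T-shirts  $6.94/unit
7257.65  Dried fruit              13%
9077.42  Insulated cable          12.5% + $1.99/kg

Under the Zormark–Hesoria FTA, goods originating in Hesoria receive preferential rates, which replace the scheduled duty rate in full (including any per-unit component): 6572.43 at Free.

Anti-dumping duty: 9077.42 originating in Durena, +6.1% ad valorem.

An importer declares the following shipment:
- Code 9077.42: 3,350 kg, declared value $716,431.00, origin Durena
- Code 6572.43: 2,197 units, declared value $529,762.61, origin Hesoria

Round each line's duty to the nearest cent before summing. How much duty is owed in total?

$139,922.67

Line 1 (9077.42, Durena, 3,350 kg, $716,431.00):
Base rate for 9077.42 is 12.5% + $1.99/kg.
Additional duty on 9077.42 from Durena: +6.1%. Applied ad valorem rate: 12.5% + 6.1% = 18.6%.
Duty = $716,431.00 × 18.6% + 3,350 × $1.99 = $139,922.67.
Line 2 (6572.43, Hesoria, 2,197 units, $529,762.61):
Base rate for 6572.43 is $6.94/unit.
Origin Hesoria qualifies under the Zormark–Hesoria agreement and 6572.43 is covered: preferential rate Free applies instead.
Duty = $529,762.61 × 0% = $0.00.
Total = $139,922.67 + $0.00 = $139,922.67.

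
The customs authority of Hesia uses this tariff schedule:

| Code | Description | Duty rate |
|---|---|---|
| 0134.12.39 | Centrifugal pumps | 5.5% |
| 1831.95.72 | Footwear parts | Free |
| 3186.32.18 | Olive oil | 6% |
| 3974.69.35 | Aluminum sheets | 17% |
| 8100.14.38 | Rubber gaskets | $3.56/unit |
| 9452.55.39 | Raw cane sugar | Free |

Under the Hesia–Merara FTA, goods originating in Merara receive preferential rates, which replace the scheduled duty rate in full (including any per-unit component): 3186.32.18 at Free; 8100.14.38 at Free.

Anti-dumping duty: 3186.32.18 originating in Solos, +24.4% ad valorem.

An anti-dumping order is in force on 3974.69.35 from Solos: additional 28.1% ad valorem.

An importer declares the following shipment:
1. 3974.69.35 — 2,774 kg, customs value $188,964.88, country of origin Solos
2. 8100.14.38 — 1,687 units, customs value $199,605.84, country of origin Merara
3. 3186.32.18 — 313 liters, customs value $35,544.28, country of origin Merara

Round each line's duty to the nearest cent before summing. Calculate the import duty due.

$85,223.16

Line 1 (3974.69.35, Solos, 2,774 kg, $188,964.88):
Base rate for 3974.69.35 is 17%.
Additional duty on 3974.69.35 from Solos: +28.1%. Applied ad valorem rate: 17% + 28.1% = 45.1%.
Duty = $188,964.88 × 45.1% = $85,223.16.
Line 2 (8100.14.38, Merara, 1,687 units, $199,605.84):
Base rate for 8100.14.38 is $3.56/unit.
Origin Merara qualifies under the Hesia–Merara agreement and 8100.14.38 is covered: preferential rate Free applies instead.
Duty = $199,605.84 × 0% = $0.00.
Line 3 (3186.32.18, Merara, 313 liters, $35,544.28):
Base rate for 3186.32.18 is 6%.
Origin Merara qualifies under the Hesia–Merara agreement and 3186.32.18 is covered: preferential rate Free applies instead.
The additional-duty order on 3186.32.18 targets Solos, not Merara; it does not apply.
Duty = $35,544.28 × 0% = $0.00.
Total = $85,223.16 + $0.00 + $0.00 = $85,223.16.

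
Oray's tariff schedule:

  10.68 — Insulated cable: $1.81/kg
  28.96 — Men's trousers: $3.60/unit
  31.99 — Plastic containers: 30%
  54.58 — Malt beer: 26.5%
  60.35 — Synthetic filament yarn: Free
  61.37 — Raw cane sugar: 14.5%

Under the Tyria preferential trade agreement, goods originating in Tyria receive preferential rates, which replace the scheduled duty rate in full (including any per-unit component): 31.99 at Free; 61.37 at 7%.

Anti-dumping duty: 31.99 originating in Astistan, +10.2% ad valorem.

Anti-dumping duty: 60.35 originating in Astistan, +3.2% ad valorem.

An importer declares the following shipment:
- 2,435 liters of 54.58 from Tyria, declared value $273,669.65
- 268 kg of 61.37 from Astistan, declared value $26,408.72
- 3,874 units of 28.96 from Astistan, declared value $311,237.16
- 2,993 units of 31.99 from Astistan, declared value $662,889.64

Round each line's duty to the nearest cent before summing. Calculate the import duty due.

$356,779.76

Line 1 (54.58, Tyria, 2,435 liters, $273,669.65):
Base rate for 54.58 is 26.5%.
Origin Tyria is the FTA partner but 54.58 is not on the preference list; base rate stands.
Duty = $273,669.65 × 26.5% = $72,522.46.
Line 2 (61.37, Astistan, 268 kg, $26,408.72):
Base rate for 61.37 is 14.5%.
61.37 has an FTA preferential rate, but origin Astistan is not Tyria; base rate stands.
Duty = $26,408.72 × 14.5% = $3,829.26.
Line 3 (28.96, Astistan, 3,874 units, $311,237.16):
Base rate for 28.96 is $3.60/unit.
Duty = 3,874 × $3.60 = $13,946.40.
Line 4 (31.99, Astistan, 2,993 units, $662,889.64):
Base rate for 31.99 is 30%.
31.99 has an FTA preferential rate, but origin Astistan is not Tyria; base rate stands.
Additional duty on 31.99 from Astistan: +10.2%. Applied ad valorem rate: 30% + 10.2% = 40.2%.
Duty = $662,889.64 × 40.2% = $266,481.64.
Total = $72,522.46 + $3,829.26 + $13,946.40 + $266,481.64 = $356,779.76.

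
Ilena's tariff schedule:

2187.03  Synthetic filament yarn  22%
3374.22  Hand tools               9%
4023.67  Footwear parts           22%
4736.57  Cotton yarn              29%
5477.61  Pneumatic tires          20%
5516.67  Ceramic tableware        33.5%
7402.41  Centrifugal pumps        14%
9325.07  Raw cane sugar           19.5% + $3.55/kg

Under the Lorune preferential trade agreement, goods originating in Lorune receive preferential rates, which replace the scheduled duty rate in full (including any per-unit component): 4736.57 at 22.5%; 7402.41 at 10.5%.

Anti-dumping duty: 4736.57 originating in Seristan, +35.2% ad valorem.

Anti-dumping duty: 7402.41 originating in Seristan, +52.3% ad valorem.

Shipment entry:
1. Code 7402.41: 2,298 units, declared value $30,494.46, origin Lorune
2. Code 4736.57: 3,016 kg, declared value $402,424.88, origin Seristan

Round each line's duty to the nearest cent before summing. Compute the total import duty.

$261,558.69

Line 1 (7402.41, Lorune, 2,298 units, $30,494.46):
Base rate for 7402.41 is 14%.
Origin Lorune qualifies under the Ilena–Lorune agreement and 7402.41 is covered: preferential rate 10.5% applies instead.
The additional-duty order on 7402.41 targets Seristan, not Lorune; it does not apply.
Duty = $30,494.46 × 10.5% = $3,201.92.
Line 2 (4736.57, Seristan, 3,016 kg, $402,424.88):
Base rate for 4736.57 is 29%.
4736.57 has an FTA preferential rate, but origin Seristan is not Lorune; base rate stands.
Additional duty on 4736.57 from Seristan: +35.2%. Applied ad valorem rate: 29% + 35.2% = 64.2%.
Duty = $402,424.88 × 64.2% = $258,356.77.
Total = $3,201.92 + $258,356.77 = $261,558.69.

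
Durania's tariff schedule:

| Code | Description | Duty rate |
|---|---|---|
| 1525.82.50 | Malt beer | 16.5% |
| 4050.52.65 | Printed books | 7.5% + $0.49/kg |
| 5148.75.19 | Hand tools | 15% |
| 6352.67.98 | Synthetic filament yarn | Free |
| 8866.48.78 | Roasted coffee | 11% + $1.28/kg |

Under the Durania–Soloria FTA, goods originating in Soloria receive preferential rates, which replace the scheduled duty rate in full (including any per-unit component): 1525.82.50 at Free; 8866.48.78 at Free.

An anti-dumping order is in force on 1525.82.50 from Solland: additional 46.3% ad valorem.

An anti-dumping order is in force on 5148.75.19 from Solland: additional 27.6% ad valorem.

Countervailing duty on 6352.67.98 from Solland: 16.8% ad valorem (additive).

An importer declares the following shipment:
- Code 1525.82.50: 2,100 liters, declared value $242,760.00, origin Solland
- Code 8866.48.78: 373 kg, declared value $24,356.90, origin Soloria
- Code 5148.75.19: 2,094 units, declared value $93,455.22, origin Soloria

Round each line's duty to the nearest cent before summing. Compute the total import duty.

Line 1 (1525.82.50, Solland, 2,100 liters, $242,760.00):
Base rate for 1525.82.50 is 16.5%.
1525.82.50 has an FTA preferential rate, but origin Solland is not Soloria; base rate stands.
Additional duty on 1525.82.50 from Solland: +46.3%. Applied ad valorem rate: 16.5% + 46.3% = 62.8%.
Duty = $242,760.00 × 62.8% = $152,453.28.
Line 2 (8866.48.78, Soloria, 373 kg, $24,356.90):
Base rate for 8866.48.78 is 11% + $1.28/kg.
Origin Soloria qualifies under the Durania–Soloria agreement and 8866.48.78 is covered: preferential rate Free applies instead.
Duty = $24,356.90 × 0% = $0.00.
Line 3 (5148.75.19, Soloria, 2,094 units, $93,455.22):
Base rate for 5148.75.19 is 15%.
Origin Soloria is the FTA partner but 5148.75.19 is not on the preference list; base rate stands.
The additional-duty order on 5148.75.19 targets Solland, not Soloria; it does not apply.
Duty = $93,455.22 × 15% = $14,018.28.
Total = $152,453.28 + $0.00 + $14,018.28 = $166,471.56.

$166,471.56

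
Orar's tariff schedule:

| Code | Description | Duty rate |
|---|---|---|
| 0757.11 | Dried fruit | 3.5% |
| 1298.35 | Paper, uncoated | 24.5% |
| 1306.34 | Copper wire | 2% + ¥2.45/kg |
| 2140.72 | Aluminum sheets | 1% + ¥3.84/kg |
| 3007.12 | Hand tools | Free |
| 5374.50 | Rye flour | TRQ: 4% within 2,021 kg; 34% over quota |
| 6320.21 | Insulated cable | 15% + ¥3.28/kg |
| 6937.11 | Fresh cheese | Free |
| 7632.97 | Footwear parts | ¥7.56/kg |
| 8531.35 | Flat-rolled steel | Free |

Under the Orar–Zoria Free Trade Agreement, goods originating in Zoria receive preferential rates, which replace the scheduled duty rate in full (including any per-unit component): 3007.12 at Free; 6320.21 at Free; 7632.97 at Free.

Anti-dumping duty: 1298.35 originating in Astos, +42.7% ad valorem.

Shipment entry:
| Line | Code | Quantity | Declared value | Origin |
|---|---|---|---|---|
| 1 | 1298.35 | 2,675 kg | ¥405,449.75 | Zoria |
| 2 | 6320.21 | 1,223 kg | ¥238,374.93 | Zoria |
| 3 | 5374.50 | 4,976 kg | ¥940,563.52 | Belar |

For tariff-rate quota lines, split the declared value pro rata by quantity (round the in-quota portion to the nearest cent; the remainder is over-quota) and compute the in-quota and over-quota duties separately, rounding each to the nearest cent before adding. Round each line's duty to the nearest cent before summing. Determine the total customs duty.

¥304,523.96

Line 1 (1298.35, Zoria, 2,675 kg, ¥405,449.75):
Base rate for 1298.35 is 24.5%.
Origin Zoria is the FTA partner but 1298.35 is not on the preference list; base rate stands.
The additional-duty order on 1298.35 targets Astos, not Zoria; it does not apply.
Duty = ¥405,449.75 × 24.5% = ¥99,335.19.
Line 2 (6320.21, Zoria, 1,223 kg, ¥238,374.93):
Base rate for 6320.21 is 15% + ¥3.28/kg.
Origin Zoria qualifies under the Orar–Zoria agreement and 6320.21 is covered: preferential rate Free applies instead.
Duty = ¥238,374.93 × 0% = ¥0.00.
Line 3 (5374.50, Belar, 4,976 kg, ¥940,563.52):
Code 5374.50 is under a tariff-rate quota (threshold 2,021 kg). In-quota: 2,021 kg at 4%; over-quota: 2,955 kg at 34%.
Pro-rata value split: in-quota = ¥940,563.52 × 2,021/4,976 = ¥382,009.42; over-quota = ¥940,563.52 − ¥382,009.42 = ¥558,554.10.
In-quota duty = ¥382,009.42 × 4% = ¥15,280.38. Over-quota duty = ¥558,554.10 × 34% = ¥189,908.39.
Line duty = ¥15,280.38 + ¥189,908.39 = ¥205,188.77.
Total = ¥99,335.19 + ¥0.00 + ¥205,188.77 = ¥304,523.96.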